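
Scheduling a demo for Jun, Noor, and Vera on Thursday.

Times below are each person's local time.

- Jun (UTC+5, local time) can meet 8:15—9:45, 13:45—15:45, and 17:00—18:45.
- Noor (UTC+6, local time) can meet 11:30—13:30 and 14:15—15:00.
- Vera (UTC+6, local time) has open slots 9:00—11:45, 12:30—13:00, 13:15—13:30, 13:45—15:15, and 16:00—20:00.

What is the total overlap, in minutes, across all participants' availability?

15 minutes

Jun → UTC: 03:15–04:45, 08:45–10:45, 12:00–13:45.
Noor → UTC: 05:30–07:30, 08:15–09:00.
Vera → UTC: 03:00–05:45, 06:30–07:00, 07:15–07:30, 07:45–09:15, 10:00–14:00.
Jun ∩ Noor: 08:45–09:00.
Jun ∩ Noor ∩ Vera: 08:45–09:00.
Total common minutes: 15.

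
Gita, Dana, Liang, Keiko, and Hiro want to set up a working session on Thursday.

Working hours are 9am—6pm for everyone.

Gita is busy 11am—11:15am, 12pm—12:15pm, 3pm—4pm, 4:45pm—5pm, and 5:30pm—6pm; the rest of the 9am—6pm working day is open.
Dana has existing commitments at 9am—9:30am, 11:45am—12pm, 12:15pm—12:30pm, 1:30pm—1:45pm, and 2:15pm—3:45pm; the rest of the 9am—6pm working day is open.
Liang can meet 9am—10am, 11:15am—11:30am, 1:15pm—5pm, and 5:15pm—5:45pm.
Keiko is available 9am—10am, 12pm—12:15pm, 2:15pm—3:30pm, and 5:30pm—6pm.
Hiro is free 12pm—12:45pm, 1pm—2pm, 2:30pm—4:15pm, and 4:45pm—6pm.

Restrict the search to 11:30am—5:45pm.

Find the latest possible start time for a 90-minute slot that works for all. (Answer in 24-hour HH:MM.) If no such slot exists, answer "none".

none

Gita free within 09:00–18:00: 09:00–11:00, 11:15–12:00, 12:15–15:00, 16:00–16:45, 17:00–17:30.
Dana free within 09:00–18:00: 09:30–11:45, 12:00–12:15, 12:30–13:30, 13:45–14:15, 15:45–18:00.
Gita ∩ Dana: 09:30–11:00, 11:15–11:45, 12:30–13:30, 13:45–14:15, 16:00–16:45, 17:00–17:30.
Gita ∩ Dana ∩ Liang: 09:30–10:00, 11:15–11:30, 13:15–13:30, 13:45–14:15, 16:00–16:45, 17:15–17:30.
Gita ∩ Dana ∩ Liang ∩ Keiko: 09:30–10:00.
Gita ∩ Dana ∩ Liang ∩ Keiko ∩ Hiro: (none).
Restricted to 11:30–17:45: (none).
Windows ≥ 90 min: (none).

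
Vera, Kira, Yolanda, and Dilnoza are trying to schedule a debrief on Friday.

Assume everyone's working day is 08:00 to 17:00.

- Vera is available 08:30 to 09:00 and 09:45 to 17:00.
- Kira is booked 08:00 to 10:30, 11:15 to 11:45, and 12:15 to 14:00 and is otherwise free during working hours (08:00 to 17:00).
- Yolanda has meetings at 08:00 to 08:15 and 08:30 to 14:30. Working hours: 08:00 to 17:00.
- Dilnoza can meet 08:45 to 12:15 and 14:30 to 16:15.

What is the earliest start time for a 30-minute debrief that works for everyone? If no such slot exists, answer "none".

Kira free within 08:00–17:00: 10:30–11:15, 11:45–12:15, 14:00–17:00.
Yolanda free within 08:00–17:00: 08:15–08:30, 14:30–17:00.
Vera ∩ Kira: 10:30–11:15, 11:45–12:15, 14:00–17:00.
Vera ∩ Kira ∩ Yolanda: 14:30–17:00.
Vera ∩ Kira ∩ Yolanda ∩ Dilnoza: 14:30–16:15.
Windows ≥ 30 min: 14:30–16:15.
Earliest such window starts at 14:30.

14:30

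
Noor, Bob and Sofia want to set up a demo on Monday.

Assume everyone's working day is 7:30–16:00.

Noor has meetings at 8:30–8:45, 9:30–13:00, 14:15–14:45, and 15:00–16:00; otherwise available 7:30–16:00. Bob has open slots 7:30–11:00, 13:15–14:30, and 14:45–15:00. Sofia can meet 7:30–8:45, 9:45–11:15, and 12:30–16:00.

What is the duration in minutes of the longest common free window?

Noor free within 07:30–16:00: 07:30–08:30, 08:45–09:30, 13:00–14:15, 14:45–15:00.
Noor ∩ Bob: 07:30–08:30, 08:45–09:30, 13:15–14:15, 14:45–15:00.
Noor ∩ Bob ∩ Sofia: 07:30–08:30, 13:15–14:15, 14:45–15:00.
Common window lengths: 60, 60, 15 min; longest is 60.

60 minutes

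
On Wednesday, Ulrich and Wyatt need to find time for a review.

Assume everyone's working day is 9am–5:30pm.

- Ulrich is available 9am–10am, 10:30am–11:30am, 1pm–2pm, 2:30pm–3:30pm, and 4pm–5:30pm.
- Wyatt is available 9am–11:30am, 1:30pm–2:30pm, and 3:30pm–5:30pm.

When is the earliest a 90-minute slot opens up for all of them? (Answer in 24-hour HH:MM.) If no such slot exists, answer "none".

Ulrich ∩ Wyatt: 09:00–10:00, 10:30–11:30, 13:30–14:00, 16:00–17:30.
Windows ≥ 90 min: 16:00–17:30.
Earliest such window starts at 16:00.

16:00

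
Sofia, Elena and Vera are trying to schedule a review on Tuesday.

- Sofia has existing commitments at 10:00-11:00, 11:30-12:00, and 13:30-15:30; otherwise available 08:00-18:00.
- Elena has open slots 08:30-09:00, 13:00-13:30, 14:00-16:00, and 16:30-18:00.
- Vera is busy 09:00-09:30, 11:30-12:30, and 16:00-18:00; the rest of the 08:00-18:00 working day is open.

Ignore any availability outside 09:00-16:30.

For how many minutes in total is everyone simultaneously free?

60 minutes

Sofia free within 08:00–18:00: 08:00–10:00, 11:00–11:30, 12:00–13:30, 15:30–18:00.
Vera free within 08:00–18:00: 08:00–09:00, 09:30–11:30, 12:30–16:00.
Sofia ∩ Elena: 08:30–09:00, 13:00–13:30, 15:30–16:00, 16:30–18:00.
Sofia ∩ Elena ∩ Vera: 08:30–09:00, 13:00–13:30, 15:30–16:00.
Restricted to 09:00–16:30: 13:00–13:30, 15:30–16:00.
Total common minutes: 30 + 30 = 60.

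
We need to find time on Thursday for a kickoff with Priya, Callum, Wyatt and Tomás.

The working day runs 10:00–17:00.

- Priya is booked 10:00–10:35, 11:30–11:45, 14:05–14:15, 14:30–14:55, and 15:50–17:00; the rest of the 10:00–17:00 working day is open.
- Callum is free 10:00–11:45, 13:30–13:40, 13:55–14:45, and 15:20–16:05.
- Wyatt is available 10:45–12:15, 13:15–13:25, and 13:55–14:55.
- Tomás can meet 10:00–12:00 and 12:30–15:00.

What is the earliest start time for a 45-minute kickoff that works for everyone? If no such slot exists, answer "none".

Priya free within 10:00–17:00: 10:35–11:30, 11:45–14:05, 14:15–14:30, 14:55–15:50.
Priya ∩ Callum: 10:35–11:30, 13:30–13:40, 13:55–14:05, 14:15–14:30, 15:20–15:50.
Priya ∩ Callum ∩ Wyatt: 10:45–11:30, 13:55–14:05, 14:15–14:30.
Priya ∩ Callum ∩ Wyatt ∩ Tomás: 10:45–11:30, 13:55–14:05, 14:15–14:30.
Windows ≥ 45 min: 10:45–11:30.
Earliest such window starts at 10:45.

10:45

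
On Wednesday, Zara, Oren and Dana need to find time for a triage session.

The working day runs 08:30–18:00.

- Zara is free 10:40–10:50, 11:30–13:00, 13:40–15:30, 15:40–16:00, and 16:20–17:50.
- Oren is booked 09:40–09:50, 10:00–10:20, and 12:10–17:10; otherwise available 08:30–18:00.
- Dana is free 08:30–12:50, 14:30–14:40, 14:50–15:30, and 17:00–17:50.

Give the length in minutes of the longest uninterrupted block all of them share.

Oren free within 08:30–18:00: 08:30–09:40, 09:50–10:00, 10:20–12:10, 17:10–18:00.
Zara ∩ Oren: 10:40–10:50, 11:30–12:10, 17:10–17:50.
Zara ∩ Oren ∩ Dana: 10:40–10:50, 11:30–12:10, 17:10–17:50.
Common window lengths: 10, 40, 40 min; longest is 40.

40 minutes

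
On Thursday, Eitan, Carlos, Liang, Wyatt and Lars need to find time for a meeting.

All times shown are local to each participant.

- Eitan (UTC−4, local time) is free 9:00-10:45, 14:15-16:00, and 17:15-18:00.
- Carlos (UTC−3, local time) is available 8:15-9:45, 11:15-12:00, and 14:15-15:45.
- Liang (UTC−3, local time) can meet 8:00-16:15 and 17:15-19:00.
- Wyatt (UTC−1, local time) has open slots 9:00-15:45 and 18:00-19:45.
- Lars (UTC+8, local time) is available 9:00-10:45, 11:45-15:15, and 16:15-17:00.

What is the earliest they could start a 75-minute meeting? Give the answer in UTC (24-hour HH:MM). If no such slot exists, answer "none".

Eitan → UTC: 13:00–14:45, 18:15–20:00, 21:15–22:00.
Carlos → UTC: 11:15–12:45, 14:15–15:00, 17:15–18:45.
Liang → UTC: 11:00–19:15, 20:15–22:00.
Wyatt → UTC: 10:00–16:45, 19:00–20:45.
Lars → UTC: 01:00–02:45, 03:45–07:15, 08:15–09:00.
Eitan ∩ Carlos: 14:15–14:45, 18:15–18:45.
Eitan ∩ Carlos ∩ Liang: 14:15–14:45, 18:15–18:45.
Eitan ∩ Carlos ∩ Liang ∩ Wyatt: 14:15–14:45.
Eitan ∩ Carlos ∩ Liang ∩ Wyatt ∩ Lars: (none).
Windows ≥ 75 min: (none).

none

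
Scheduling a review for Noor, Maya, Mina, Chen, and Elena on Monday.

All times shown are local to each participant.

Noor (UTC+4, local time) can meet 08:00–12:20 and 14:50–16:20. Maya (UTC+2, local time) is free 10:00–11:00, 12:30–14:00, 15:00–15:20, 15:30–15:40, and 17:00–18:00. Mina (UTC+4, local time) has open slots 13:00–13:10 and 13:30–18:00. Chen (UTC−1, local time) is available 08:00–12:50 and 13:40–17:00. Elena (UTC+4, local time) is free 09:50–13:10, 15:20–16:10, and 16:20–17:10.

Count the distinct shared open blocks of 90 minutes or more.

Noor → UTC: 04:00–08:20, 10:50–12:20.
Maya → UTC: 08:00–09:00, 10:30–12:00, 13:00–13:20, 13:30–13:40, 15:00–16:00.
Mina → UTC: 09:00–09:10, 09:30–14:00.
Chen → UTC: 09:00–13:50, 14:40–18:00.
Elena → UTC: 05:50–09:10, 11:20–12:10, 12:20–13:10.
Noor ∩ Maya: 08:00–08:20, 10:50–12:00.
Noor ∩ Maya ∩ Mina: 10:50–12:00.
Noor ∩ Maya ∩ Mina ∩ Chen: 10:50–12:00.
Noor ∩ Maya ∩ Mina ∩ Chen ∩ Elena: 11:20–12:00.
Windows ≥ 90 min: (none).
That's 0 windows.

0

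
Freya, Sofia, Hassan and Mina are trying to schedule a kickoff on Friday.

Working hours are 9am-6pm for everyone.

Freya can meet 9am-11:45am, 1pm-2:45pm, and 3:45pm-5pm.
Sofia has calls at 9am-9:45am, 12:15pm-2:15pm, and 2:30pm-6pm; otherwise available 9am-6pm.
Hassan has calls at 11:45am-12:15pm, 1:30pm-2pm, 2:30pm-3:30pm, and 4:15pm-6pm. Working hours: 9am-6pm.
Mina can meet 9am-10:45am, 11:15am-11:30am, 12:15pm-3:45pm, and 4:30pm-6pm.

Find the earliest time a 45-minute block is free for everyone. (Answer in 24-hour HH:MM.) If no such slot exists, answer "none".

Sofia free within 09:00–18:00: 09:45–12:15, 14:15–14:30.
Hassan free within 09:00–18:00: 09:00–11:45, 12:15–13:30, 14:00–14:30, 15:30–16:15.
Freya ∩ Sofia: 09:45–11:45, 14:15–14:30.
Freya ∩ Sofia ∩ Hassan: 09:45–11:45, 14:15–14:30.
Freya ∩ Sofia ∩ Hassan ∩ Mina: 09:45–10:45, 11:15–11:30, 14:15–14:30.
Windows ≥ 45 min: 09:45–10:45.
Earliest such window starts at 09:45.

09:45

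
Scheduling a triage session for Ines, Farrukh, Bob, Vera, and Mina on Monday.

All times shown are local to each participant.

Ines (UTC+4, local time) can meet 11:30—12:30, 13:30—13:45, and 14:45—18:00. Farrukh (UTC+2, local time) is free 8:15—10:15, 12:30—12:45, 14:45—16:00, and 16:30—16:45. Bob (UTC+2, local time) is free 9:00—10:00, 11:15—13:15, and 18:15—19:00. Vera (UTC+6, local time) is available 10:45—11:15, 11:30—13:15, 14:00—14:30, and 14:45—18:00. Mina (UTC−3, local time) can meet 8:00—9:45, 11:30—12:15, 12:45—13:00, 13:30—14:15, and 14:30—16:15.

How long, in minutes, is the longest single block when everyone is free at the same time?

Ines → UTC: 07:30–08:30, 09:30–09:45, 10:45–14:00.
Farrukh → UTC: 06:15–08:15, 10:30–10:45, 12:45–14:00, 14:30–14:45.
Bob → UTC: 07:00–08:00, 09:15–11:15, 16:15–17:00.
Vera → UTC: 04:45–05:15, 05:30–07:15, 08:00–08:30, 08:45–12:00.
Mina → UTC: 11:00–12:45, 14:30–15:15, 15:45–16:00, 16:30–17:15, 17:30–19:15.
Ines ∩ Farrukh: 07:30–08:15, 12:45–14:00.
Ines ∩ Farrukh ∩ Bob: 07:30–08:00.
Ines ∩ Farrukh ∩ Bob ∩ Vera: (none).
Ines ∩ Farrukh ∩ Bob ∩ Vera ∩ Mina: (none).
No common window.

0 minutes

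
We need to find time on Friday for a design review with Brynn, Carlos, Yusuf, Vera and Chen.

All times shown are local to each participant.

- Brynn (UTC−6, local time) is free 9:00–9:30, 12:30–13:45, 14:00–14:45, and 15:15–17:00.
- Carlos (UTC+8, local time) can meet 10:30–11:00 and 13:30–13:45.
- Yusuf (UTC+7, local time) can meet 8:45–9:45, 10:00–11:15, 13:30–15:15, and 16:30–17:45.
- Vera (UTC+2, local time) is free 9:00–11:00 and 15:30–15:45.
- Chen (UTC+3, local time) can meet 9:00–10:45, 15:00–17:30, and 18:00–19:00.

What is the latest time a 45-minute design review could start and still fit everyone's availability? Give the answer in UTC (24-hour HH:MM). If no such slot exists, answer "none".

none

Brynn → UTC: 15:00–15:30, 18:30–19:45, 20:00–20:45, 21:15–23:00.
Carlos → UTC: 02:30–03:00, 05:30–05:45.
Yusuf → UTC: 01:45–02:45, 03:00–04:15, 06:30–08:15, 09:30–10:45.
Vera → UTC: 07:00–09:00, 13:30–13:45.
Chen → UTC: 06:00–07:45, 12:00–14:30, 15:00–16:00.
Brynn ∩ Carlos: (none).
Brynn ∩ Carlos ∩ Yusuf: (none).
Brynn ∩ Carlos ∩ Yusuf ∩ Vera: (none).
Brynn ∩ Carlos ∩ Yusuf ∩ Vera ∩ Chen: (none).
Windows ≥ 45 min: (none).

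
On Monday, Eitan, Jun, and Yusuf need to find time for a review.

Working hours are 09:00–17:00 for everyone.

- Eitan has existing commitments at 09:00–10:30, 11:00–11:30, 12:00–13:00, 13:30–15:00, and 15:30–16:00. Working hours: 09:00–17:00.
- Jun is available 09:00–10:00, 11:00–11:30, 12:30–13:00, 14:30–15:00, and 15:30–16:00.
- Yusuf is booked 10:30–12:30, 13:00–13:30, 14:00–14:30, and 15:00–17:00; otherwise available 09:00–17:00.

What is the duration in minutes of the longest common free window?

0 minutes

Eitan free within 09:00–17:00: 10:30–11:00, 11:30–12:00, 13:00–13:30, 15:00–15:30, 16:00–17:00.
Yusuf free within 09:00–17:00: 09:00–10:30, 12:30–13:00, 13:30–14:00, 14:30–15:00.
Eitan ∩ Jun: (none).
Eitan ∩ Jun ∩ Yusuf: (none).
No common window.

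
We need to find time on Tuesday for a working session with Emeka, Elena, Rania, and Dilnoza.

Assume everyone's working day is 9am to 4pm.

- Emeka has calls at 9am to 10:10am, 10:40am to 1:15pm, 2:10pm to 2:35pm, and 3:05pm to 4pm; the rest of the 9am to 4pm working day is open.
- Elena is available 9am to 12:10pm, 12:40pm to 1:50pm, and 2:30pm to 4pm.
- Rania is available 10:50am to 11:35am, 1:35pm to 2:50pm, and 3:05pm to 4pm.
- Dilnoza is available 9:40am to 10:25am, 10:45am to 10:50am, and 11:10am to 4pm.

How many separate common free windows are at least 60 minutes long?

0

Emeka free within 09:00–16:00: 10:10–10:40, 13:15–14:10, 14:35–15:05.
Emeka ∩ Elena: 10:10–10:40, 13:15–13:50, 14:35–15:05.
Emeka ∩ Elena ∩ Rania: 13:35–13:50, 14:35–14:50.
Emeka ∩ Elena ∩ Rania ∩ Dilnoza: 13:35–13:50, 14:35–14:50.
Windows ≥ 60 min: (none).
That's 0 windows.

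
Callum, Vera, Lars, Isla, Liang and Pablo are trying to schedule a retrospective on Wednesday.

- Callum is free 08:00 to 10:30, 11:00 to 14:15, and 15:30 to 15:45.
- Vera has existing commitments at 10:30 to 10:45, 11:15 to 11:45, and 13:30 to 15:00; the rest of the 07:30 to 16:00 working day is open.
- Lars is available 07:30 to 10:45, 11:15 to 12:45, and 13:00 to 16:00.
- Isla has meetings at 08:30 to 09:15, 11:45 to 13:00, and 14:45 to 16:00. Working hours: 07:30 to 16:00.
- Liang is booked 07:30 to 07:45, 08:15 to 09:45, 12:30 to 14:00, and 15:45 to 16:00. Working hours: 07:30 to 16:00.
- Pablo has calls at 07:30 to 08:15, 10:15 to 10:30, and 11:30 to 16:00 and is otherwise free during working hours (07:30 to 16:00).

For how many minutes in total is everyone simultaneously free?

Vera free within 07:30–16:00: 07:30–10:30, 10:45–11:15, 11:45–13:30, 15:00–16:00.
Isla free within 07:30–16:00: 07:30–08:30, 09:15–11:45, 13:00–14:45.
Liang free within 07:30–16:00: 07:45–08:15, 09:45–12:30, 14:00–15:45.
Pablo free within 07:30–16:00: 08:15–10:15, 10:30–11:30.
Callum ∩ Vera: 08:00–10:30, 11:00–11:15, 11:45–13:30, 15:30–15:45.
Callum ∩ Vera ∩ Lars: 08:00–10:30, 11:45–12:45, 13:00–13:30, 15:30–15:45.
Callum ∩ Vera ∩ Lars ∩ Isla: 08:00–08:30, 09:15–10:30, 13:00–13:30.
Callum ∩ Vera ∩ Lars ∩ Isla ∩ Liang: 08:00–08:15, 09:45–10:30.
Callum ∩ Vera ∩ Lars ∩ Isla ∩ Liang ∩ Pablo: 09:45–10:15.
Total common minutes: 30.

30 minutes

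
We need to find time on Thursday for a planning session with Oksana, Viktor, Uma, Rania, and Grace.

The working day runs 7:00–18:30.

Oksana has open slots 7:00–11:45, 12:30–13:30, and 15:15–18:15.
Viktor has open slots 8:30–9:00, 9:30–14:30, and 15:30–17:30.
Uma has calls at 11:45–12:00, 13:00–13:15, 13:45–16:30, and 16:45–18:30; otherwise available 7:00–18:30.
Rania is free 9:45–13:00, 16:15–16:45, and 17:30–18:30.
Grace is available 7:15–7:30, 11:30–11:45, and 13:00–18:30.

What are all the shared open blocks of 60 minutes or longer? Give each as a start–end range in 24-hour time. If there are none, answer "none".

Uma free within 07:00–18:30: 07:00–11:45, 12:00–13:00, 13:15–13:45, 16:30–16:45.
Oksana ∩ Viktor: 08:30–09:00, 09:30–11:45, 12:30–13:30, 15:30–17:30.
Oksana ∩ Viktor ∩ Uma: 08:30–09:00, 09:30–11:45, 12:30–13:00, 13:15–13:30, 16:30–16:45.
Oksana ∩ Viktor ∩ Uma ∩ Rania: 09:45–11:45, 12:30–13:00, 16:30–16:45.
Oksana ∩ Viktor ∩ Uma ∩ Rania ∩ Grace: 11:30–11:45, 16:30–16:45.
Windows ≥ 60 min: (none).

none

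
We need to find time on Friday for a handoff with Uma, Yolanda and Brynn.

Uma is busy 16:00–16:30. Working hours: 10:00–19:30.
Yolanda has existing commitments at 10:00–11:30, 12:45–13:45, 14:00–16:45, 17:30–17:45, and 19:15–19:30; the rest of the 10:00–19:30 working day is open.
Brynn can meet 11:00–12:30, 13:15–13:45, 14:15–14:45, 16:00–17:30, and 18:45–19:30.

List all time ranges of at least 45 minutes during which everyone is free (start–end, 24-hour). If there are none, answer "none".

11:30–12:30, 16:45–17:30

Uma free within 10:00–19:30: 10:00–16:00, 16:30–19:30.
Yolanda free within 10:00–19:30: 11:30–12:45, 13:45–14:00, 16:45–17:30, 17:45–19:15.
Uma ∩ Yolanda: 11:30–12:45, 13:45–14:00, 16:45–17:30, 17:45–19:15.
Uma ∩ Yolanda ∩ Brynn: 11:30–12:30, 16:45–17:30, 18:45–19:15.
Windows ≥ 45 min: 11:30–12:30, 16:45–17:30.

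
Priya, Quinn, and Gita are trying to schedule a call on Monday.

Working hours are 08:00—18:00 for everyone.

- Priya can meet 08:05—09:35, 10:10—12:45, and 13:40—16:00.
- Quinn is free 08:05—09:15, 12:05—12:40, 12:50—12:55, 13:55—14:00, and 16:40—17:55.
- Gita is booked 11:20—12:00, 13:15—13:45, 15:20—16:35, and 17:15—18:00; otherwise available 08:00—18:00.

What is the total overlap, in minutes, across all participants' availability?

Gita free within 08:00–18:00: 08:00–11:20, 12:00–13:15, 13:45–15:20, 16:35–17:15.
Priya ∩ Quinn: 08:05–09:15, 12:05–12:40, 13:55–14:00.
Priya ∩ Quinn ∩ Gita: 08:05–09:15, 12:05–12:40, 13:55–14:00.
Total common minutes: 70 + 35 + 5 = 110.

110 minutes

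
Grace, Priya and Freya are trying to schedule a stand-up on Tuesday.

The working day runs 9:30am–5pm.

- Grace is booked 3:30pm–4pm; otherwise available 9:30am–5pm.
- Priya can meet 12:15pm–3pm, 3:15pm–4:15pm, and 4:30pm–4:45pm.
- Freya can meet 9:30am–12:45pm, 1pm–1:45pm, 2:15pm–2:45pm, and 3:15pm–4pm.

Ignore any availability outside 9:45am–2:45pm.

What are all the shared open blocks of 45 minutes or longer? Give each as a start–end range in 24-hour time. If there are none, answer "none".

13:00–13:45

Grace free within 09:30–17:00: 09:30–15:30, 16:00–17:00.
Grace ∩ Priya: 12:15–15:00, 15:15–15:30, 16:00–16:15, 16:30–16:45.
Grace ∩ Priya ∩ Freya: 12:15–12:45, 13:00–13:45, 14:15–14:45, 15:15–15:30.
Restricted to 09:45–14:45: 12:15–12:45, 13:00–13:45, 14:15–14:45.
Windows ≥ 45 min: 13:00–13:45.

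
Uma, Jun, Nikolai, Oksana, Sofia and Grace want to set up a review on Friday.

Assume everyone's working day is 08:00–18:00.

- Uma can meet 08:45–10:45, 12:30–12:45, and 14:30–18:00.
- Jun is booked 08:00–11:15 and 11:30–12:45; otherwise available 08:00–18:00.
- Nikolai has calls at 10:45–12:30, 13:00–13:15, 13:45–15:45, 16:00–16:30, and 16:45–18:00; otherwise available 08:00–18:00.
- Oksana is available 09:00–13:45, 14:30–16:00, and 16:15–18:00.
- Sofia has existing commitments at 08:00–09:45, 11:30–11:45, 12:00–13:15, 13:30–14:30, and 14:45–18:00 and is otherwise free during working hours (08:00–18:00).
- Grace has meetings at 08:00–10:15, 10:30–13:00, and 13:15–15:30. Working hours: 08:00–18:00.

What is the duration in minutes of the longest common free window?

0 minutes

Jun free within 08:00–18:00: 11:15–11:30, 12:45–18:00.
Nikolai free within 08:00–18:00: 08:00–10:45, 12:30–13:00, 13:15–13:45, 15:45–16:00, 16:30–16:45.
Sofia free within 08:00–18:00: 09:45–11:30, 11:45–12:00, 13:15–13:30, 14:30–14:45.
Grace free within 08:00–18:00: 10:15–10:30, 13:00–13:15, 15:30–18:00.
Uma ∩ Jun: 14:30–18:00.
Uma ∩ Jun ∩ Nikolai: 15:45–16:00, 16:30–16:45.
Uma ∩ Jun ∩ Nikolai ∩ Oksana: 15:45–16:00, 16:30–16:45.
Uma ∩ Jun ∩ Nikolai ∩ Oksana ∩ Sofia: (none).
Uma ∩ Jun ∩ Nikolai ∩ Oksana ∩ Sofia ∩ Grace: (none).
No common window.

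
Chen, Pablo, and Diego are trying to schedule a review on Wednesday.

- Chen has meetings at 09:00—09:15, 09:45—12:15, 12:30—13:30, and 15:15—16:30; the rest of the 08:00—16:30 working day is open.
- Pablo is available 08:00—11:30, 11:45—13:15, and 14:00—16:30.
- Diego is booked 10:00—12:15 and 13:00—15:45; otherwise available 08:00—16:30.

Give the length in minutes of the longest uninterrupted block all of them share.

Chen free within 08:00–16:30: 08:00–09:00, 09:15–09:45, 12:15–12:30, 13:30–15:15.
Diego free within 08:00–16:30: 08:00–10:00, 12:15–13:00, 15:45–16:30.
Chen ∩ Pablo: 08:00–09:00, 09:15–09:45, 12:15–12:30, 14:00–15:15.
Chen ∩ Pablo ∩ Diego: 08:00–09:00, 09:15–09:45, 12:15–12:30.
Common window lengths: 60, 30, 15 min; longest is 60.

60 minutes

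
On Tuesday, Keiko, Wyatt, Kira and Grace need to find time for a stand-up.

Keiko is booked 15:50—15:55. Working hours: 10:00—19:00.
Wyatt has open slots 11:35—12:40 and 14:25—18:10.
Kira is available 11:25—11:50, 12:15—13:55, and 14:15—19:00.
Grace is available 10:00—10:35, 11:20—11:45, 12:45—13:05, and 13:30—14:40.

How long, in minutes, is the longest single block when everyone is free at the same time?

Keiko free within 10:00–19:00: 10:00–15:50, 15:55–19:00.
Keiko ∩ Wyatt: 11:35–12:40, 14:25–15:50, 15:55–18:10.
Keiko ∩ Wyatt ∩ Kira: 11:35–11:50, 12:15–12:40, 14:25–15:50, 15:55–18:10.
Keiko ∩ Wyatt ∩ Kira ∩ Grace: 11:35–11:45, 14:25–14:40.
Common window lengths: 10, 15 min; longest is 15.

15 minutes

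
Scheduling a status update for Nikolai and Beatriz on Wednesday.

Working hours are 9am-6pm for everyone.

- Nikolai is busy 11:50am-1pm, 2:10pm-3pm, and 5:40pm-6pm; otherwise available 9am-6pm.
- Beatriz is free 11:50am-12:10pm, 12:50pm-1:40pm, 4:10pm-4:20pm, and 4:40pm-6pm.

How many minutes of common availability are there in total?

110 minutes

Nikolai free within 09:00–18:00: 09:00–11:50, 13:00–14:10, 15:00–17:40.
Nikolai ∩ Beatriz: 13:00–13:40, 16:10–16:20, 16:40–17:40.
Total common minutes: 40 + 10 + 60 = 110.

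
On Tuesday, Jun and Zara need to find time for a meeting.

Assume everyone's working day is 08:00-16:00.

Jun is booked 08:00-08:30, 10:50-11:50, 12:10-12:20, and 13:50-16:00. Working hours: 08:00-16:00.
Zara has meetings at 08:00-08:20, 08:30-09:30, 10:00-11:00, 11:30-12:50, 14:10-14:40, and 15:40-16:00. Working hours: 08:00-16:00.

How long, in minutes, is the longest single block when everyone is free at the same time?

Jun free within 08:00–16:00: 08:30–10:50, 11:50–12:10, 12:20–13:50.
Zara free within 08:00–16:00: 08:20–08:30, 09:30–10:00, 11:00–11:30, 12:50–14:10, 14:40–15:40.
Jun ∩ Zara: 09:30–10:00, 12:50–13:50.
Common window lengths: 30, 60 min; longest is 60.

60 minutes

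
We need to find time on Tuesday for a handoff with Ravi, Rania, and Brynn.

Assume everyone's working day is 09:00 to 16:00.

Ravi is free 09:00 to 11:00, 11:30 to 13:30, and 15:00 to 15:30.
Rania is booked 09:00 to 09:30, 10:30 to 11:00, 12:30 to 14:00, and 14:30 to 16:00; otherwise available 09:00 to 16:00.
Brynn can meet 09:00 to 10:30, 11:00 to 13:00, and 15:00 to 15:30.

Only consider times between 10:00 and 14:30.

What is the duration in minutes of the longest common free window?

Rania free within 09:00–16:00: 09:30–10:30, 11:00–12:30, 14:00–14:30.
Ravi ∩ Rania: 09:30–10:30, 11:30–12:30.
Ravi ∩ Rania ∩ Brynn: 09:30–10:30, 11:30–12:30.
Restricted to 10:00–14:30: 10:00–10:30, 11:30–12:30.
Common window lengths: 30, 60 min; longest is 60.

60 minutes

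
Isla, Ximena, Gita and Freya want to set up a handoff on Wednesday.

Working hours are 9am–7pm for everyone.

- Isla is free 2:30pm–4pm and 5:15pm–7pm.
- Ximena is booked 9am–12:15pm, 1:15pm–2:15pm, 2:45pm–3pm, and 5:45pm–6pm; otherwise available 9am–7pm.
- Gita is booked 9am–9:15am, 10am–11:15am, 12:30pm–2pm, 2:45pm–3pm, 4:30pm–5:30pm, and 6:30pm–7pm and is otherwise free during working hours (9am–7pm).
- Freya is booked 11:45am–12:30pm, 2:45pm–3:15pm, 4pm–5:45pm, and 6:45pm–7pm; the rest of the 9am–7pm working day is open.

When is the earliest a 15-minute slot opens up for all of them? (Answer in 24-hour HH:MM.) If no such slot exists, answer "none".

14:30

Ximena free within 09:00–19:00: 12:15–13:15, 14:15–14:45, 15:00–17:45, 18:00–19:00.
Gita free within 09:00–19:00: 09:15–10:00, 11:15–12:30, 14:00–14:45, 15:00–16:30, 17:30–18:30.
Freya free within 09:00–19:00: 09:00–11:45, 12:30–14:45, 15:15–16:00, 17:45–18:45.
Isla ∩ Ximena: 14:30–14:45, 15:00–16:00, 17:15–17:45, 18:00–19:00.
Isla ∩ Ximena ∩ Gita: 14:30–14:45, 15:00–16:00, 17:30–17:45, 18:00–18:30.
Isla ∩ Ximena ∩ Gita ∩ Freya: 14:30–14:45, 15:15–16:00, 18:00–18:30.
Windows ≥ 15 min: 14:30–14:45, 15:15–16:00, 18:00–18:30.
Earliest such window starts at 14:30.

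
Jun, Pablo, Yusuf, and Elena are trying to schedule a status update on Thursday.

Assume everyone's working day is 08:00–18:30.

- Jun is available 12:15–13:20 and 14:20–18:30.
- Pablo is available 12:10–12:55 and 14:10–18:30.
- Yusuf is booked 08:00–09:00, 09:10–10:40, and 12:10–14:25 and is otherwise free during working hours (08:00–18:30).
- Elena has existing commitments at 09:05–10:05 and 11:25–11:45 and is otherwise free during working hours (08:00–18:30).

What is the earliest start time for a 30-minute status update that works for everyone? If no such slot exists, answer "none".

14:25

Yusuf free within 08:00–18:30: 09:00–09:10, 10:40–12:10, 14:25–18:30.
Elena free within 08:00–18:30: 08:00–09:05, 10:05–11:25, 11:45–18:30.
Jun ∩ Pablo: 12:15–12:55, 14:20–18:30.
Jun ∩ Pablo ∩ Yusuf: 14:25–18:30.
Jun ∩ Pablo ∩ Yusuf ∩ Elena: 14:25–18:30.
Windows ≥ 30 min: 14:25–18:30.
Earliest such window starts at 14:25.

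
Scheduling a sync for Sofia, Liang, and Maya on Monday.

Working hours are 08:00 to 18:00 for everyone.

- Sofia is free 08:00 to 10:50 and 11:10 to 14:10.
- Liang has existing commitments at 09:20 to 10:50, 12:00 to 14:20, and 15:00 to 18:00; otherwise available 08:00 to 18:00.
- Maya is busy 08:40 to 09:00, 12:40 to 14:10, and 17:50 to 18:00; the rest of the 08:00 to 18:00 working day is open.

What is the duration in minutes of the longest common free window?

Liang free within 08:00–18:00: 08:00–09:20, 10:50–12:00, 14:20–15:00.
Maya free within 08:00–18:00: 08:00–08:40, 09:00–12:40, 14:10–17:50.
Sofia ∩ Liang: 08:00–09:20, 11:10–12:00.
Sofia ∩ Liang ∩ Maya: 08:00–08:40, 09:00–09:20, 11:10–12:00.
Common window lengths: 40, 20, 50 min; longest is 50.

50 minutes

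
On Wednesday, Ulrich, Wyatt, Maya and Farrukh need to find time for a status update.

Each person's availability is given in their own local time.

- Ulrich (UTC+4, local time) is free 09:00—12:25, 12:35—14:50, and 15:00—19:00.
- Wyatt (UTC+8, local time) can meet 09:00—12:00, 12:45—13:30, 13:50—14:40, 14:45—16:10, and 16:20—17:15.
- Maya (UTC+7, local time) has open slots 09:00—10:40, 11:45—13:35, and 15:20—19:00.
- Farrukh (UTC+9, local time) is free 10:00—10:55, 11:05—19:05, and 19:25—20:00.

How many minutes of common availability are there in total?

Ulrich → UTC: 05:00–08:25, 08:35–10:50, 11:00–15:00.
Wyatt → UTC: 01:00–04:00, 04:45–05:30, 05:50–06:40, 06:45–08:10, 08:20–09:15.
Maya → UTC: 02:00–03:40, 04:45–06:35, 08:20–12:00.
Farrukh → UTC: 01:00–01:55, 02:05–10:05, 10:25–11:00.
Ulrich ∩ Wyatt: 05:00–05:30, 05:50–06:40, 06:45–08:10, 08:20–08:25, 08:35–09:15.
Ulrich ∩ Wyatt ∩ Maya: 05:00–05:30, 05:50–06:35, 08:20–08:25, 08:35–09:15.
Ulrich ∩ Wyatt ∩ Maya ∩ Farrukh: 05:00–05:30, 05:50–06:35, 08:20–08:25, 08:35–09:15.
Total common minutes: 30 + 45 + 5 + 40 = 120.

120 minutes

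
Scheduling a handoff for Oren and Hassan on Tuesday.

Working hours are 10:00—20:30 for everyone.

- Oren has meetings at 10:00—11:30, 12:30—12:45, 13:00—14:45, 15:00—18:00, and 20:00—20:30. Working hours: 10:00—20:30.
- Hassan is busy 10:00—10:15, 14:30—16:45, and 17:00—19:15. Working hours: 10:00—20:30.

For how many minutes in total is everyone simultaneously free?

120 minutes

Oren free within 10:00–20:30: 11:30–12:30, 12:45–13:00, 14:45–15:00, 18:00–20:00.
Hassan free within 10:00–20:30: 10:15–14:30, 16:45–17:00, 19:15–20:30.
Oren ∩ Hassan: 11:30–12:30, 12:45–13:00, 19:15–20:00.
Total common minutes: 60 + 15 + 45 = 120.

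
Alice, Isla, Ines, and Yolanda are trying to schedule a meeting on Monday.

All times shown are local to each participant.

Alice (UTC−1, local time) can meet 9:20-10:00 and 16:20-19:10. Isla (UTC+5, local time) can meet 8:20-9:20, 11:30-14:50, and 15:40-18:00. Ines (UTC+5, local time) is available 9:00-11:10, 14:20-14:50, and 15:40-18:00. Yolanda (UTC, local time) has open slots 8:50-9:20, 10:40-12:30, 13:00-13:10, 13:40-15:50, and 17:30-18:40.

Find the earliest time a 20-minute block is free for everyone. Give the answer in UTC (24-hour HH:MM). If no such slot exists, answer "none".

Alice → UTC: 10:20–11:00, 17:20–20:10.
Isla → UTC: 03:20–04:20, 06:30–09:50, 10:40–13:00.
Ines → UTC: 04:00–06:10, 09:20–09:50, 10:40–13:00.
Yolanda → UTC: 08:50–09:20, 10:40–12:30, 13:00–13:10, 13:40–15:50, 17:30–18:40.
Alice ∩ Isla: 10:40–11:00.
Alice ∩ Isla ∩ Ines: 10:40–11:00.
Alice ∩ Isla ∩ Ines ∩ Yolanda: 10:40–11:00.
Windows ≥ 20 min: 10:40–11:00.
Earliest such window starts at 10:40.

10:40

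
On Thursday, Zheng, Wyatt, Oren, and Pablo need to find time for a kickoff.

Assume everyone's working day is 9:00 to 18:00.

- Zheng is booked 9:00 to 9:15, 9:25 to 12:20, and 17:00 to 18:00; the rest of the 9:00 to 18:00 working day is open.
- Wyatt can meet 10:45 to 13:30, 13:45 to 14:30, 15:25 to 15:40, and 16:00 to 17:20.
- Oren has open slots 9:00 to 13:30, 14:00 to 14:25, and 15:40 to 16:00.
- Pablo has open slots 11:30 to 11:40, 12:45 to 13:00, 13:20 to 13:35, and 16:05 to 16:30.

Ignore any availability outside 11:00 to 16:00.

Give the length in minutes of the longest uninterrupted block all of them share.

15 minutes

Zheng free within 09:00–18:00: 09:15–09:25, 12:20–17:00.
Zheng ∩ Wyatt: 12:20–13:30, 13:45–14:30, 15:25–15:40, 16:00–17:00.
Zheng ∩ Wyatt ∩ Oren: 12:20–13:30, 14:00–14:25.
Zheng ∩ Wyatt ∩ Oren ∩ Pablo: 12:45–13:00, 13:20–13:30.
Restricted to 11:00–16:00: 12:45–13:00, 13:20–13:30.
Common window lengths: 15, 10 min; longest is 15.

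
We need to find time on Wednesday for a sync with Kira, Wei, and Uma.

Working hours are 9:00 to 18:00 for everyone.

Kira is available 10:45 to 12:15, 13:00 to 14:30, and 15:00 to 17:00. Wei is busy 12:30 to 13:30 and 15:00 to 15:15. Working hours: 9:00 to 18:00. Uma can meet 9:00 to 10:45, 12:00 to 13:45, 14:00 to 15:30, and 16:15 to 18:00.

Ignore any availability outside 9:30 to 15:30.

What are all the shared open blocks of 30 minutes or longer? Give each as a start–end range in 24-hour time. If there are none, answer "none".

Wei free within 09:00–18:00: 09:00–12:30, 13:30–15:00, 15:15–18:00.
Kira ∩ Wei: 10:45–12:15, 13:30–14:30, 15:15–17:00.
Kira ∩ Wei ∩ Uma: 12:00–12:15, 13:30–13:45, 14:00–14:30, 15:15–15:30, 16:15–17:00.
Restricted to 09:30–15:30: 12:00–12:15, 13:30–13:45, 14:00–14:30, 15:15–15:30.
Windows ≥ 30 min: 14:00–14:30.

14:00–14:30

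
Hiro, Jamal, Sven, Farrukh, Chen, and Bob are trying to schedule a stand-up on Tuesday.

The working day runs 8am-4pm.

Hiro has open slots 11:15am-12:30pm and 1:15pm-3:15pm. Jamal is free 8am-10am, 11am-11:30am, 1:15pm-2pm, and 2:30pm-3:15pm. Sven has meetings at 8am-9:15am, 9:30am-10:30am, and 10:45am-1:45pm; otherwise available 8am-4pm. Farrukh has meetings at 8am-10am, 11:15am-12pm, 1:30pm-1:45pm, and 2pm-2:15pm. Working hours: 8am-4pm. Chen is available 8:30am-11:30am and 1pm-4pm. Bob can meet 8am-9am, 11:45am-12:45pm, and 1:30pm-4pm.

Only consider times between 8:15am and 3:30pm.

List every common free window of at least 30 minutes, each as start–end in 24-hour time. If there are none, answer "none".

14:30–15:15

Sven free within 08:00–16:00: 09:15–09:30, 10:30–10:45, 13:45–16:00.
Farrukh free within 08:00–16:00: 10:00–11:15, 12:00–13:30, 13:45–14:00, 14:15–16:00.
Hiro ∩ Jamal: 11:15–11:30, 13:15–14:00, 14:30–15:15.
Hiro ∩ Jamal ∩ Sven: 13:45–14:00, 14:30–15:15.
Hiro ∩ Jamal ∩ Sven ∩ Farrukh: 13:45–14:00, 14:30–15:15.
Hiro ∩ Jamal ∩ Sven ∩ Farrukh ∩ Chen: 13:45–14:00, 14:30–15:15.
Hiro ∩ Jamal ∩ Sven ∩ Farrukh ∩ Chen ∩ Bob: 13:45–14:00, 14:30–15:15.
Restricted to 08:15–15:30: 13:45–14:00, 14:30–15:15.
Windows ≥ 30 min: 14:30–15:15.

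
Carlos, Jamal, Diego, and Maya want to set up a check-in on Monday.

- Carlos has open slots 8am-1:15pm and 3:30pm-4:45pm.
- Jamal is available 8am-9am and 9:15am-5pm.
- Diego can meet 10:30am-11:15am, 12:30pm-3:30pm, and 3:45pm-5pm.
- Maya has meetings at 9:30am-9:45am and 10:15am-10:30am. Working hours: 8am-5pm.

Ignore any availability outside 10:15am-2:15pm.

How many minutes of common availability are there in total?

Maya free within 08:00–17:00: 08:00–09:30, 09:45–10:15, 10:30–17:00.
Carlos ∩ Jamal: 08:00–09:00, 09:15–13:15, 15:30–16:45.
Carlos ∩ Jamal ∩ Diego: 10:30–11:15, 12:30–13:15, 15:45–16:45.
Carlos ∩ Jamal ∩ Diego ∩ Maya: 10:30–11:15, 12:30–13:15, 15:45–16:45.
Restricted to 10:15–14:15: 10:30–11:15, 12:30–13:15.
Total common minutes: 45 + 45 = 90.

90 minutes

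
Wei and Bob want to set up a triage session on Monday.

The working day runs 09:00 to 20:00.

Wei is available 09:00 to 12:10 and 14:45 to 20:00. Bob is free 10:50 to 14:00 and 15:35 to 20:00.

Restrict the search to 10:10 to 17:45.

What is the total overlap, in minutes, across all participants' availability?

210 minutes

Wei ∩ Bob: 10:50–12:10, 15:35–20:00.
Restricted to 10:10–17:45: 10:50–12:10, 15:35–17:45.
Total common minutes: 80 + 130 = 210.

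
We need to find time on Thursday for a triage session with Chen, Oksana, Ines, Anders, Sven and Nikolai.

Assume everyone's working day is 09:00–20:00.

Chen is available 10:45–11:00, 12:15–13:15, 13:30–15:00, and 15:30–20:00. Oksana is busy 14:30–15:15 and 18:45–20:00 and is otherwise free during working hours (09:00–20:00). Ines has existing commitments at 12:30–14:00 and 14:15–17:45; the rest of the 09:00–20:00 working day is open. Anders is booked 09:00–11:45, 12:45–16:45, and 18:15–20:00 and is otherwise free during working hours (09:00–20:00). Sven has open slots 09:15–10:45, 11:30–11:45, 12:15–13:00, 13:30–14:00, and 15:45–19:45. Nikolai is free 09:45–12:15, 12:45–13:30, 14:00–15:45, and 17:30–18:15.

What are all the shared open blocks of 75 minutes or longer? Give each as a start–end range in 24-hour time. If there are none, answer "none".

none

Oksana free within 09:00–20:00: 09:00–14:30, 15:15–18:45.
Ines free within 09:00–20:00: 09:00–12:30, 14:00–14:15, 17:45–20:00.
Anders free within 09:00–20:00: 11:45–12:45, 16:45–18:15.
Chen ∩ Oksana: 10:45–11:00, 12:15–13:15, 13:30–14:30, 15:30–18:45.
Chen ∩ Oksana ∩ Ines: 10:45–11:00, 12:15–12:30, 14:00–14:15, 17:45–18:45.
Chen ∩ Oksana ∩ Ines ∩ Anders: 12:15–12:30, 17:45–18:15.
Chen ∩ Oksana ∩ Ines ∩ Anders ∩ Sven: 12:15–12:30, 17:45–18:15.
Chen ∩ Oksana ∩ Ines ∩ Anders ∩ Sven ∩ Nikolai: 17:45–18:15.
Windows ≥ 75 min: (none).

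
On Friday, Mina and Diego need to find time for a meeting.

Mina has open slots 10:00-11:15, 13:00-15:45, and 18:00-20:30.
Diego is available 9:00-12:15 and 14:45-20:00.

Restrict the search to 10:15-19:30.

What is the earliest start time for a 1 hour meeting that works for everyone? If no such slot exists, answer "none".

Mina ∩ Diego: 10:00–11:15, 14:45–15:45, 18:00–20:00.
Restricted to 10:15–19:30: 10:15–11:15, 14:45–15:45, 18:00–19:30.
Windows ≥ 60 min: 10:15–11:15, 14:45–15:45, 18:00–19:30.
Earliest such window starts at 10:15.

10:15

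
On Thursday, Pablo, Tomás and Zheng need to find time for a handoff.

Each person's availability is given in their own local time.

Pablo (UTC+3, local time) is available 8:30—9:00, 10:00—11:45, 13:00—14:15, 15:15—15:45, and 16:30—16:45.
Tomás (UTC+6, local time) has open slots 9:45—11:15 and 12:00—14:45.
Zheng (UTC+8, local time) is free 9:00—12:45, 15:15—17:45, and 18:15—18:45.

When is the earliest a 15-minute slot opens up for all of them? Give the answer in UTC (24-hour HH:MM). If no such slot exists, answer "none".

Pablo → UTC: 05:30–06:00, 07:00–08:45, 10:00–11:15, 12:15–12:45, 13:30–13:45.
Tomás → UTC: 03:45–05:15, 06:00–08:45.
Zheng → UTC: 01:00–04:45, 07:15–09:45, 10:15–10:45.
Pablo ∩ Tomás: 07:00–08:45.
Pablo ∩ Tomás ∩ Zheng: 07:15–08:45.
Windows ≥ 15 min: 07:15–08:45.
Earliest such window starts at 07:15.

07:15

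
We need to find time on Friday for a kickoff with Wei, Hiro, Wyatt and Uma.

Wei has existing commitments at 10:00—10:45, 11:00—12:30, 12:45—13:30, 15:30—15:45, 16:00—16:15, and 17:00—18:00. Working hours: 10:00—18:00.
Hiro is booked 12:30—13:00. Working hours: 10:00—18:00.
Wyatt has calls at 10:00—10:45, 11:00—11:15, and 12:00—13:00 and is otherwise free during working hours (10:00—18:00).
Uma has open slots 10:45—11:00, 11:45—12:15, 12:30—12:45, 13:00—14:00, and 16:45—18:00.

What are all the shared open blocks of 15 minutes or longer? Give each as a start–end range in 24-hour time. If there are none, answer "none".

Wei free within 10:00–18:00: 10:45–11:00, 12:30–12:45, 13:30–15:30, 15:45–16:00, 16:15–17:00.
Hiro free within 10:00–18:00: 10:00–12:30, 13:00–18:00.
Wyatt free within 10:00–18:00: 10:45–11:00, 11:15–12:00, 13:00–18:00.
Wei ∩ Hiro: 10:45–11:00, 13:30–15:30, 15:45–16:00, 16:15–17:00.
Wei ∩ Hiro ∩ Wyatt: 10:45–11:00, 13:30–15:30, 15:45–16:00, 16:15–17:00.
Wei ∩ Hiro ∩ Wyatt ∩ Uma: 10:45–11:00, 13:30–14:00, 16:45–17:00.
Windows ≥ 15 min: 10:45–11:00, 13:30–14:00, 16:45–17:00.

10:45–11:00, 13:30–14:00, 16:45–17:00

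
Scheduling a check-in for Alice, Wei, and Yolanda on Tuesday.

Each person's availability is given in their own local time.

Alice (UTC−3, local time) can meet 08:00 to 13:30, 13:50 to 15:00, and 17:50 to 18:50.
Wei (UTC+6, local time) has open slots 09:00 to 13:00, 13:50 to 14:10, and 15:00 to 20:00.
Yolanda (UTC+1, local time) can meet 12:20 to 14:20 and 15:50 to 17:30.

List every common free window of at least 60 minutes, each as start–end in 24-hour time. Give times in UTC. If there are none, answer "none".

Alice → UTC: 11:00–16:30, 16:50–18:00, 20:50–21:50.
Wei → UTC: 03:00–07:00, 07:50–08:10, 09:00–14:00.
Yolanda → UTC: 11:20–13:20, 14:50–16:30.
Alice ∩ Wei: 11:00–14:00.
Alice ∩ Wei ∩ Yolanda: 11:20–13:20.
Windows ≥ 60 min: 11:20–13:20.

11:20–13:20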